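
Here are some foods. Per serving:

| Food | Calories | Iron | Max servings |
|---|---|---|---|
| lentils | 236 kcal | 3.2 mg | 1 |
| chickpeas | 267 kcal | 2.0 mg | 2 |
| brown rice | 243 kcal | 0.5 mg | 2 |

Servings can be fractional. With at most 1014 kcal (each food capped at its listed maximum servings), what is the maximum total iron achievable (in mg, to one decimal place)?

7.7 mg

Iron per kcal: lentils 0.01356, chickpeas 0.007491, brown rice 0.002058.
Take 1 serving of lentils: uses 236 kcal, +3.2 mg iron (running total 3.2 mg).
Take 2 servings of chickpeas: uses 534 kcal, +4.0 mg iron (running total 7.2 mg).
Take 1.004 servings of brown rice: uses 244 kcal, +0.5 mg iron (running total 7.7 mg).
Greedy by best ratio exhausts the calories allowance optimally: 7.7 mg.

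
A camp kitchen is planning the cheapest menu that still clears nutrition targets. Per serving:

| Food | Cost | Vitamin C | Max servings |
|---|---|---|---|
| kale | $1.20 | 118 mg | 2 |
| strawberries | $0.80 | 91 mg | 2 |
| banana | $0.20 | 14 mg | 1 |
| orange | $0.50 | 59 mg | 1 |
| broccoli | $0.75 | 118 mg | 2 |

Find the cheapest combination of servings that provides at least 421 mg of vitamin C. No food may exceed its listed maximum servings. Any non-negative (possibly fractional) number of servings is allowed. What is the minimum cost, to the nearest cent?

Cost per mg of vitamin C: broccoli $0.0064, orange $0.0085, strawberries $0.0088, kale $0.0102, banana $0.0143.
Take 2 servings of broccoli: +236.0 mg vitamin C for $1.50 (total $1.50, still need 185.0 mg).
Take 1 serving of orange: +59.0 mg vitamin C for $0.50 (total $2.00, still need 126.0 mg).
Take 1.385 servings of strawberries: +126.0 mg vitamin C for $1.11 (total $3.11, still need 0.0 mg).
Greedy by cheapest-per-mg is optimal for a single linear constraint, so the minimum cost is $3.11.

$3.11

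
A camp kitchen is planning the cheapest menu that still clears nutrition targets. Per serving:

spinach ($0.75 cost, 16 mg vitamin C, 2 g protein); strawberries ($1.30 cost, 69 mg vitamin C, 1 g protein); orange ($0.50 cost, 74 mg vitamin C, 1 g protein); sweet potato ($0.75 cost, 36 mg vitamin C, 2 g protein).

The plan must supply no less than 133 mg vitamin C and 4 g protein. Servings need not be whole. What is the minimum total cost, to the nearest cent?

A basic optimal solution has at most two foods positive. Try each food alone and each pair with both targets met exactly.
spinach only: max(133/16, 4/2) = 8.312 servings → $6.23.
strawberries only: max(133/69, 4/1) = 4 servings → $5.20.
orange only: max(133/74, 4/1) = 4 servings → $2.00.
sweet potato only: max(133/36, 4/2) = 3.694 servings → $2.77.
spinach + strawberries with both tight: 1.172 servings and 1.656 servings → $3.03.
spinach + orange with both tight: 1.235 servings and 1.53 servings → $1.69.
spinach + sweet potato: intersection lies outside the first quadrant.
strawberries + orange: the both-tight solution has a negative serving — not a feasible corner.
strawberries + sweet potato with both tight: 1.196 servings and 1.402 servings → $2.61.
orange + sweet potato with both tight: 1.089 servings and 1.455 servings → $1.64.
So the least-cost plan costs $1.64.

$1.64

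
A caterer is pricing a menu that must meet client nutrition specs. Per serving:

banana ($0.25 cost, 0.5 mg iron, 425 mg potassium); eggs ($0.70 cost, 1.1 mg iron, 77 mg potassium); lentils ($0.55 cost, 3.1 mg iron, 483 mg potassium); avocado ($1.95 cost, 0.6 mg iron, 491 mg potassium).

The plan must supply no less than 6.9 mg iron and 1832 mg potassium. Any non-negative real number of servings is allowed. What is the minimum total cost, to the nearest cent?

$1.58

Two binding constraints pin down two serving amounts, so the optimal mix uses at most two foods. The candidates are each food alone (scaled to the tighter of iron/potassium) and each pair with both constraints tight.
banana only: max(6.9/0.5, 1832/425) = 13.8 servings → $3.45.
eggs only: max(6.9/1.1, 1832/77) = 23.79 servings → $16.65.
lentils only: max(6.9/3.1, 1832/483) = 3.793 servings → $2.09.
avocado only: max(6.9/0.6, 1832/491) = 11.5 servings → $22.43.
banana + eggs with both tight: 3.459 servings and 4.7 servings → $4.16.
banana + lentils with both tight: 2.181 servings and 1.874 servings → $1.58.
banana + avocado: the both-tight solution has a negative serving — not a feasible corner.
eggs + lentils with both targets exact would need a negative amount; discard.
eggs + avocado with both tight: 4.634 servings and 3.004 servings → $9.10.
lentils + avocado with both tight: 1.857 servings and 1.904 servings → $4.73.
Cheapest feasible corner: $1.58.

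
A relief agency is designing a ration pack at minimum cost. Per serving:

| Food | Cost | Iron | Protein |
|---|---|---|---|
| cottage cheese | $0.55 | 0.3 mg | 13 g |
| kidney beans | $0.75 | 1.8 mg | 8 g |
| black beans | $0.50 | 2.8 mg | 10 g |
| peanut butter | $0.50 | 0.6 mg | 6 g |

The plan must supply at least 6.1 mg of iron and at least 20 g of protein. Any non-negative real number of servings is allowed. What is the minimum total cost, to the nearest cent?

Two binding constraints pin down two serving amounts, so the optimal mix uses at most two foods. The candidates are each food alone (scaled to the tighter of iron/protein) and each pair with both constraints tight.
cottage cheese only: max(6.1/0.3, 20/13) = 20.33 servings → $11.18.
kidney beans only: max(6.1/1.8, 20/8) = 3.389 servings → $2.54.
black beans only: max(6.1/2.8, 20/10) = 2.179 servings → $1.09.
peanut butter only: max(6.1/0.6, 20/6) = 10.17 servings → $5.08.
cottage cheese + kidney beans: intersection lies outside the first quadrant.
cottage cheese + black beans with both targets exact would need a negative amount; discard.
cottage cheese + peanut butter with both targets exact would need a negative amount; discard.
kidney beans + black beans: the both-tight solution has a negative serving — not a feasible corner.
kidney beans + peanut butter with both targets exact would need a negative amount; discard.
black beans + peanut butter: intersection lies outside the first quadrant.
The minimum over all feasible corners is $1.09.

$1.09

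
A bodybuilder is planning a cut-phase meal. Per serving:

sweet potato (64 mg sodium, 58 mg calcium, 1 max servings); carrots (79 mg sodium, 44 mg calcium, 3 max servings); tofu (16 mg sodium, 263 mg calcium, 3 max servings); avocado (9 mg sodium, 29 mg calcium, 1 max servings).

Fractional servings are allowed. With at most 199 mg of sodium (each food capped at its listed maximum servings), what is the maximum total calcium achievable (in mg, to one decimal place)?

919.4 mg

Calcium per mg sodium: tofu 16.44, avocado 3.222, sweet potato 0.9062, carrots 0.557.
Take 3 servings of tofu: uses 48 mg sodium, +789.0 mg calcium (running total 789.0 mg).
Take 1 serving of avocado: uses 9 mg sodium, +29.0 mg calcium (running total 818.0 mg).
Take 1 serving of sweet potato: uses 64 mg sodium, +58.0 mg calcium (running total 876.0 mg).
Take 0.9873 servings of carrots: uses 78 mg sodium, +43.4 mg calcium (running total 919.4 mg).
Greedy by best ratio exhausts the sodium allowance optimally: 919.4 mg.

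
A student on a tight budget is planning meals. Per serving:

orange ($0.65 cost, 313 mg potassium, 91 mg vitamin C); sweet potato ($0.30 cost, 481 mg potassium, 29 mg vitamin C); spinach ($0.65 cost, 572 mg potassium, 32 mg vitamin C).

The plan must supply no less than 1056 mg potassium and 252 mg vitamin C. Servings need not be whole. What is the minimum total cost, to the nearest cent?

$1.85

orange only: max(1056/313, 252/91) = 3.374 servings → $2.19.
sweet potato only: max(1056/481, 252/29) = 8.69 servings → $2.61.
spinach only: max(1056/572, 252/32) = 7.875 servings → $5.12.
orange + sweet potato with both tight: 2.611 servings and 0.4963 servings → $1.85.
orange + spinach with both tight: 2.625 servings and 0.4096 servings → $1.97.
sweet potato + spinach: the both-tight solution has a negative serving — not a feasible corner.
The minimum over all feasible corners is $1.85.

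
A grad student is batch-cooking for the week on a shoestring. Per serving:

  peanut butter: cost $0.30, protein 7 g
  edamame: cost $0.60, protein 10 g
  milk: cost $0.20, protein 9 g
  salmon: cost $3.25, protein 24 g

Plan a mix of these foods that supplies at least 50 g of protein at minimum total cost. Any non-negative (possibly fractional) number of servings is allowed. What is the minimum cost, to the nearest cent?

$1.11

Cost per g of protein: milk $0.0222, peanut butter $0.0429, edamame $0.0600, salmon $0.1354.
With no serving limits, use only milk: 50 g / 9 g = 5.556 servings × $0.20 = $1.11.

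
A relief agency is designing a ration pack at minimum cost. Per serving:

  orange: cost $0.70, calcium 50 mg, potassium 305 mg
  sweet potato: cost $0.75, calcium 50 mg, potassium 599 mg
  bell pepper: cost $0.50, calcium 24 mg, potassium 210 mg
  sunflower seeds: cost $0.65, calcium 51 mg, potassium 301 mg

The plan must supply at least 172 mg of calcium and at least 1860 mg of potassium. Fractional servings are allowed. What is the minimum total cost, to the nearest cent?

$2.51

Compare the cost at each extreme point of the feasible region.
orange only: max(172/50, 1860/305) = 6.098 servings → $4.27.
sweet potato only: max(172/50, 1860/599) = 3.44 servings → $2.58.
bell pepper only: max(172/24, 1860/210) = 8.857 servings → $4.43.
sunflower seeds only: max(172/51, 1860/301) = 6.179 servings → $4.02.
orange + sweet potato with both tight: 0.6822 servings and 2.758 servings → $2.55.
orange + bell pepper: the both-tight solution has a negative serving — not a feasible corner.
orange + sunflower seeds: intersection lies outside the first quadrant.
sweet potato + bell pepper with both tight: 2.198 servings and 2.587 servings → $2.94.
sweet potato + sunflower seeds with both tight: 2.78 servings and 0.647 servings → $2.51.
bell pepper + sunflower seeds: intersection lies outside the first quadrant.
The minimum over all feasible corners is $2.51.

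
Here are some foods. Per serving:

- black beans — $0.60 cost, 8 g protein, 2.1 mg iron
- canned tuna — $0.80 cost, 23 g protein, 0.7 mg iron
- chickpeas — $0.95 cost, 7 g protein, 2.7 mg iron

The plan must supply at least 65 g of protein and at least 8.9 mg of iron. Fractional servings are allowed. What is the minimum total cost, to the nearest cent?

With two linear requirements the optimum uses one or two foods; enumerate the corners.
black beans only: max(65/8, 8.9/2.1) = 8.125 servings → $4.88.
canned tuna only: max(65/23, 8.9/0.7) = 12.71 servings → $10.17.
chickpeas only: max(65/7, 8.9/2.7) = 9.286 servings → $8.82.
black beans + canned tuna with both tight: 3.728 servings and 1.529 servings → $3.46.
black beans + chickpeas: the both-tight solution has a negative serving — not a feasible corner.
canned tuna + chickpeas with both tight: 1.979 servings and 2.783 servings → $4.23.
So the least-cost plan costs $3.46.

$3.46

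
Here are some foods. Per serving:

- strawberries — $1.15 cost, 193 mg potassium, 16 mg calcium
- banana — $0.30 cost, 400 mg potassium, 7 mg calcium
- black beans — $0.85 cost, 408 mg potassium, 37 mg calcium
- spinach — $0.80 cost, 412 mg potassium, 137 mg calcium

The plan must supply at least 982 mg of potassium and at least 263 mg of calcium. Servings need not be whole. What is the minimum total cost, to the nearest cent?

A basic optimal solution has at most two foods positive. Try each food alone and each pair with both targets met exactly.
strawberries only: max(982/193, 263/16) = 16.44 servings → $18.90.
banana only: max(982/400, 263/7) = 37.57 servings → $11.27.
black beans only: max(982/408, 263/37) = 7.108 servings → $6.04.
spinach only: max(982/412, 263/137) = 2.383 servings → $1.91.
strawberries + banana with both targets exact would need a negative amount; discard.
strawberries + black beans: intersection lies outside the first quadrant.
strawberries + spinach with both tight: 1.319 servings and 1.766 servings → $2.93.
banana + black beans: the both-tight solution has a negative serving — not a feasible corner.
banana + spinach with both tight: 0.5042 servings and 1.894 servings → $1.67.
black beans + spinach with both tight: 0.644 servings and 1.746 servings → $1.94.
The minimum over all feasible corners is $1.67.

$1.67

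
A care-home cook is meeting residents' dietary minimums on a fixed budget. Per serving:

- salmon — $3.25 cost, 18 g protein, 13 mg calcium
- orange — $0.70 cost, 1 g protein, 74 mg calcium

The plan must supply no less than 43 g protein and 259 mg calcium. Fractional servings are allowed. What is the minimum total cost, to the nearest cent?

Check every corner: each single food scaled to meet both minima, and each pair solved so both constraints bind.
salmon only: max(43/18, 259/13) = 19.92 servings → $64.75.
orange only: max(43/1, 259/74) = 43 servings → $30.10.
salmon + orange with both tight: 2.216 servings and 3.111 servings → $9.38.
The minimum over all feasible corners is $9.38.

$9.38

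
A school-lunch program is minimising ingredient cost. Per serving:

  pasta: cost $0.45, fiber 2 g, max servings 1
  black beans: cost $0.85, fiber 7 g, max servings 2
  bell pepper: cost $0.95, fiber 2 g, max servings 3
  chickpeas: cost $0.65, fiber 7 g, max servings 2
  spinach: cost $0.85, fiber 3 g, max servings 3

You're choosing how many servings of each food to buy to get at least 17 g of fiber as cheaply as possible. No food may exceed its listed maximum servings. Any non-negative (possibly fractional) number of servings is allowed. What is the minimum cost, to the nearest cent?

$1.66

Cost per g of fiber: chickpeas $0.0929, black beans $0.1214, pasta $0.2250, spinach $0.2833, bell pepper $0.4750.
Take 2 servings of chickpeas: +14.0 g fiber for $1.30 (total $1.30, still need 3.0 g).
Take 0.4286 servings of black beans: +3.0 g fiber for $0.36 (total $1.66, still need 0.0 g).
Filling from the cheapest source first is optimal under one linear minimum: $1.66.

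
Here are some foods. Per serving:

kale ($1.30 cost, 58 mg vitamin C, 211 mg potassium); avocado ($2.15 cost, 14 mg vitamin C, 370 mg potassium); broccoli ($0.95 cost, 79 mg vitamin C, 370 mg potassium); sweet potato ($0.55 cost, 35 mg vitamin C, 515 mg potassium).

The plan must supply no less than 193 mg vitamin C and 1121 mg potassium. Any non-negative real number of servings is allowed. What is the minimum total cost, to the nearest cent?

$2.40

With two linear requirements the optimum uses one or two foods; enumerate the corners.
kale only: max(193/58, 1121/211) = 5.313 servings → $6.91.
avocado only: max(193/14, 1121/370) = 13.79 servings → $29.64.
broccoli only: max(193/79, 1121/370) = 3.03 servings → $2.88.
sweet potato only: max(193/35, 1121/515) = 5.514 servings → $3.03.
kale + avocado with both tight: 3.011 servings and 1.313 servings → $6.74.
kale + broccoli: intersection lies outside the first quadrant.
kale + sweet potato with both tight: 2.676 servings and 1.08 servings → $4.07.
avocado + broccoli with both tight: 0.7131 servings and 2.317 servings → $3.73.
avocado + sweet potato with both targets exact would need a negative amount; discard.
broccoli + sweet potato with both tight: 2.169 servings and 0.6183 servings → $2.40.
The minimum over all feasible corners is $2.40.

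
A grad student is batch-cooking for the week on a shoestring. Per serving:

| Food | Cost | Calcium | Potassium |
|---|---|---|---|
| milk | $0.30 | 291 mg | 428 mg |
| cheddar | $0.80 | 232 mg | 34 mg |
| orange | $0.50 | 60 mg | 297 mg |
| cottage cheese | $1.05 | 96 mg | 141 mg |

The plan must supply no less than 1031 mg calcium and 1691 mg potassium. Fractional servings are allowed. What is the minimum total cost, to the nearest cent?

$1.19

An LP optimum is at a vertex; with two nutrient constraints at most two foods are used. Check each candidate.
milk only: max(1031/291, 1691/428) = 3.951 servings → $1.19.
cheddar only: max(1031/232, 1691/34) = 49.74 servings → $39.79.
orange only: max(1031/60, 1691/297) = 17.18 servings → $8.59.
cottage cheese only: max(1031/96, 1691/141) = 11.99 servings → $12.59.
milk + cheddar with both targets exact would need a negative amount; discard.
milk + orange with both tight: 3.37 servings and 0.8365 servings → $1.43.
milk + cottage cheese with both targets exact would need a negative amount; discard.
cheddar + orange with both tight: 3.062 servings and 5.343 servings → $5.12.
cheddar + cottage cheese with both targets exact would need a negative amount; discard.
orange + cottage cheese with both tight: 0.8461 servings and 10.21 servings → $11.14.
Cheapest feasible corner: $1.19.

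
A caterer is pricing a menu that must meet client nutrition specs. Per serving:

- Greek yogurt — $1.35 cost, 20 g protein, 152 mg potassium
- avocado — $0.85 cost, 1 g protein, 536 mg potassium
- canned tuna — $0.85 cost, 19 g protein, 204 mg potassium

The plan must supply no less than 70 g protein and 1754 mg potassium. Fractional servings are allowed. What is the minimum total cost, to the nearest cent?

$4.67

Greek yogurt only: max(70/20, 1754/152) = 11.54 servings → $15.58.
avocado only: max(70/1, 1754/536) = 70 servings → $59.50.
canned tuna only: max(70/19, 1754/204) = 8.598 servings → $7.31.
Greek yogurt + avocado with both tight: 3.384 servings and 2.313 servings → $6.53.
Greek yogurt + canned tuna with both targets exact would need a negative amount; discard.
avocado + canned tuna with both tight: 1.908 servings and 3.584 servings → $4.67.
So the least-cost plan costs $4.67.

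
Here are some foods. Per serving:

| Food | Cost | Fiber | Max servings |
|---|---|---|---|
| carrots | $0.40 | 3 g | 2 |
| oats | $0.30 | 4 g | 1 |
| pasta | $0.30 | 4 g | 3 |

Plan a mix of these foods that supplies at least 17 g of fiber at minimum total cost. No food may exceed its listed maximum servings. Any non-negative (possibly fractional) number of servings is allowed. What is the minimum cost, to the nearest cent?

Cost per g of fiber: oats $0.0750, pasta $0.0750, carrots $0.1333.
Take 1 serving of oats: +4.0 g fiber for $0.30 (total $0.30, still need 13.0 g).
Take 3 servings of pasta: +12.0 g fiber for $0.90 (total $1.20, still need 1.0 g).
Take 0.3333 servings of carrots: +1.0 g fiber for $0.13 (total $1.33, still need 0.0 g).
Filling from the cheapest source first is optimal under one linear minimum: $1.33.

$1.33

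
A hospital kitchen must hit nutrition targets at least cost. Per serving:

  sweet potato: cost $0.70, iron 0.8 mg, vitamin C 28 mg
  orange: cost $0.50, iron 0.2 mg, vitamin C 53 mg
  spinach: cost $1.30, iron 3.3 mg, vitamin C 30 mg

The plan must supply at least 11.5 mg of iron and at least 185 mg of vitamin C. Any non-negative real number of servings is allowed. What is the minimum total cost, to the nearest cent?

The cheapest plan sits at a corner of the feasible region — with two constraints it uses at most two foods.
sweet potato only: max(11.5/0.8, 185/28) = 14.38 servings → $10.06.
orange only: max(11.5/0.2, 185/53) = 57.5 servings → $28.75.
spinach only: max(11.5/3.3, 185/30) = 6.167 servings → $8.02.
sweet potato + orange with both targets exact would need a negative amount; discard.
sweet potato + spinach with both tight: 3.882 servings and 2.544 servings → $6.02.
orange + spinach with both tight: 1.572 servings and 3.39 servings → $5.19.
Cheapest feasible corner: $5.19.

$5.19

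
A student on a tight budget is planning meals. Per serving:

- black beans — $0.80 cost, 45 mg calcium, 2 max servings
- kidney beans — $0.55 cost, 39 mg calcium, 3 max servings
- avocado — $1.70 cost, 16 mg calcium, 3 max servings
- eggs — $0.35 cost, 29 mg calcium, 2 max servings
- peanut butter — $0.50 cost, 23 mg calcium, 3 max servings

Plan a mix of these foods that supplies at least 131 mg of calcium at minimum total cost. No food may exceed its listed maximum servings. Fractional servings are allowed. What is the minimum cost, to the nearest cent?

Cost per mg of calcium: eggs $0.0121, kidney beans $0.0141, black beans $0.0178, peanut butter $0.0217, avocado $0.1062.
Take 2 servings of eggs: +58.0 mg calcium for $0.70 (total $0.70, still need 73.0 mg).
Take 1.872 servings of kidney beans: +73.0 mg calcium for $1.03 (total $1.73, still need 0.0 mg).
Greedy by cheapest-per-mg is optimal for a single linear constraint, so the minimum cost is $1.73.

$1.73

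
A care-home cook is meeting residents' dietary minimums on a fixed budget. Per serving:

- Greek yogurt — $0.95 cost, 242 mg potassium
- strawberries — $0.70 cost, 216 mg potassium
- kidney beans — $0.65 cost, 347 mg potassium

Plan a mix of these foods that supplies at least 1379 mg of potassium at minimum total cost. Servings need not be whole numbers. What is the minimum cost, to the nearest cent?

Cost per mg of potassium: kidney beans $0.0019, strawberries $0.0032, Greek yogurt $0.0039.
With no serving limits, use only kidney beans: 1379 mg / 347 mg = 3.974 servings × $0.65 = $2.58.

$2.58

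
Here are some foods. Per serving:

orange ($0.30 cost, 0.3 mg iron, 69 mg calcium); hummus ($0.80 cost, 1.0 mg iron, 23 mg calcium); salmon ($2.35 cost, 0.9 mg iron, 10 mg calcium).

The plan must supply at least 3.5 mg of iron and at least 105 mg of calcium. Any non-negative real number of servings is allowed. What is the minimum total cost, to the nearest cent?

$2.82

Two binding constraints pin down two serving amounts, so the optimal mix uses at most two foods. The candidates are each food alone (scaled to the tighter of iron/calcium) and each pair with both constraints tight.
orange only: max(3.5/0.3, 105/69) = 11.67 servings → $3.50.
hummus only: max(3.5/1.0, 105/23) = 4.565 servings → $3.65.
salmon only: max(3.5/0.9, 105/10) = 10.5 servings → $24.68.
orange + hummus with both tight: 0.3945 servings and 3.382 servings → $2.82.
orange + salmon with both tight: 1.007 servings and 3.553 servings → $8.65.
hummus + salmon: the both-tight solution has a negative serving — not a feasible corner.
Cheapest feasible corner: $2.82.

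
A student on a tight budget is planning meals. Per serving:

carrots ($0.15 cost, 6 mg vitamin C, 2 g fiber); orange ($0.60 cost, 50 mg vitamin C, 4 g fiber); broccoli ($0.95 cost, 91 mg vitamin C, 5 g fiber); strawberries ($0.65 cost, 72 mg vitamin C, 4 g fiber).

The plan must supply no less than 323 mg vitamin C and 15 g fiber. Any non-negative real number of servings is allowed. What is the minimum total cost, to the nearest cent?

$2.92

carrots only: max(323/6, 15/2) = 53.83 servings → $8.07.
orange only: max(323/50, 15/4) = 6.46 servings → $3.88.
broccoli only: max(323/91, 15/5) = 3.549 servings → $3.37.
strawberries only: max(323/72, 15/4) = 4.486 servings → $2.92.
carrots + orange: the both-tight solution has a negative serving — not a feasible corner.
carrots + broccoli: intersection lies outside the first quadrant.
carrots + strawberries: intersection lies outside the first quadrant.
orange + broccoli: intersection lies outside the first quadrant.
orange + strawberries with both targets exact would need a negative amount; discard.
broccoli + strawberries: the both-tight solution has a negative serving — not a feasible corner.
So the least-cost plan costs $2.92.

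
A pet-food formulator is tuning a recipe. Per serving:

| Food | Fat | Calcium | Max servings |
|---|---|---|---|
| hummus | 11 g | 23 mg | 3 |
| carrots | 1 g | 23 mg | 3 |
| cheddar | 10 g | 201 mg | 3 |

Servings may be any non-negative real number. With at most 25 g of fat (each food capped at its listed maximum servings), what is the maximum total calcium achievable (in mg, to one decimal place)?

511.2 mg

Calcium per g fat: carrots 23, cheddar 20.1, hummus 2.091.
Take 3 servings of carrots: uses 3 g fat, +69.0 mg calcium (running total 69.0 mg).
Take 2.2 servings of cheddar: uses 22 g fat, +442.2 mg calcium (running total 511.2 mg).
Greedy by best ratio exhausts the fat allowance optimally: 511.2 mg.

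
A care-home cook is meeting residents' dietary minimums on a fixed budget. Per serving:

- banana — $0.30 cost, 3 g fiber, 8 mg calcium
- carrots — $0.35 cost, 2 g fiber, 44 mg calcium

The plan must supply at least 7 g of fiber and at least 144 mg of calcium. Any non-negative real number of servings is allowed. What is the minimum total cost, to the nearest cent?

$1.19

With two linear requirements the optimum uses one or two foods; enumerate the corners.
banana only: max(7/3, 144/8) = 18 servings → $5.40.
carrots only: max(7/2, 144/44) = 3.5 servings → $1.23.
banana + carrots with both tight: 0.1724 servings and 3.241 servings → $1.19.
The minimum over all feasible corners is $1.19.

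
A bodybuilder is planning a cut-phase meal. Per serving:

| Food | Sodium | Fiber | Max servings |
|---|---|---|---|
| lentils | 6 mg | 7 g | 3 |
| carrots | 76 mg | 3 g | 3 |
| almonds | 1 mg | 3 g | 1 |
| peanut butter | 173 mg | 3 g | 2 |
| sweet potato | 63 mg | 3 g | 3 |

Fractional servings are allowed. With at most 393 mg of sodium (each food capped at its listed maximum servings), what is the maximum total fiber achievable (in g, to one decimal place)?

40.3 g

Fiber per mg sodium: almonds 3, lentils 1.167, sweet potato 0.04762, carrots 0.03947, peanut butter 0.01734.
Take 1 serving of almonds: uses 1 mg sodium, +3.0 g fiber (running total 3.0 g).
Take 3 servings of lentils: uses 18 mg sodium, +21.0 g fiber (running total 24.0 g).
Take 3 servings of sweet potato: uses 189 mg sodium, +9.0 g fiber (running total 33.0 g).
Take 2.434 servings of carrots: uses 185 mg sodium, +7.3 g fiber (running total 40.3 g).
Filling greedily by fiber-per-mg sodium is optimal for one linear limit, giving 40.3 g.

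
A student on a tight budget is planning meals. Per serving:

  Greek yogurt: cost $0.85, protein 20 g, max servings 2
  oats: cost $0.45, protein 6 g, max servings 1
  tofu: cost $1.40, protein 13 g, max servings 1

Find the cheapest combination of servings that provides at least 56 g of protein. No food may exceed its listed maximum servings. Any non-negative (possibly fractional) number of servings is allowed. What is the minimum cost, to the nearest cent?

$3.23

Cost per g of protein: Greek yogurt $0.0425, oats $0.0750, tofu $0.1077.
Take 2 servings of Greek yogurt: +40.0 g protein for $1.70 (total $1.70, still need 16.0 g).
Take 1 serving of oats: +6.0 g protein for $0.45 (total $2.15, still need 10.0 g).
Take 0.7692 servings of tofu: +10.0 g protein for $1.08 (total $3.23, still need 0.0 g).
Greedy by cheapest-per-g is optimal for a single linear constraint, so the minimum cost is $3.23.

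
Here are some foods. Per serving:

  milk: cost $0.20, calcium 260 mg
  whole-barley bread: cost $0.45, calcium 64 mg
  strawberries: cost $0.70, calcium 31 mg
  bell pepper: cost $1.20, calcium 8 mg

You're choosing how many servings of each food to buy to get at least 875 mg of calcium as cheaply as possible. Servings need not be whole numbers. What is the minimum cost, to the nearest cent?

Cost per mg of calcium: milk $0.0008, whole-barley bread $0.0070, strawberries $0.0226, bell pepper $0.1500.
With no serving limits, use only milk: 875 mg / 260 mg = 3.365 servings × $0.20 = $0.67.

$0.67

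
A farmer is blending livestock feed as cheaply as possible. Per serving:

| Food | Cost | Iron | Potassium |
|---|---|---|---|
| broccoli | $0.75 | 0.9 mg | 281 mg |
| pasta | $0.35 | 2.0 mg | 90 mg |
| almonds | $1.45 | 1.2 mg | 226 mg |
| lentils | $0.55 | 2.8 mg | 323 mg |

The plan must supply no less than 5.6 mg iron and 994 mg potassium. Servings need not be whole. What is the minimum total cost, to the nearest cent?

$1.69

Compare the cost at each extreme point of the feasible region.
broccoli only: max(5.6/0.9, 994/281) = 6.222 servings → $4.67.
pasta only: max(5.6/2.0, 994/90) = 11.04 servings → $3.87.
almonds only: max(5.6/1.2, 994/226) = 4.667 servings → $6.77.
lentils only: max(5.6/2.8, 994/323) = 3.077 servings → $1.69.
broccoli + pasta with both tight: 3.085 servings and 1.412 servings → $2.81.
broccoli + almonds: the both-tight solution has a negative serving — not a feasible corner.
broccoli + lentils with both tight: 1.964 servings and 1.369 servings → $2.23.
pasta + almonds with both tight: 0.2116 servings and 4.314 servings → $6.33.
pasta + lentils: intersection lies outside the first quadrant.
almonds + lentils with both tight: 3.974 servings and 0.2969 servings → $5.93.
The minimum over all feasible corners is $1.69.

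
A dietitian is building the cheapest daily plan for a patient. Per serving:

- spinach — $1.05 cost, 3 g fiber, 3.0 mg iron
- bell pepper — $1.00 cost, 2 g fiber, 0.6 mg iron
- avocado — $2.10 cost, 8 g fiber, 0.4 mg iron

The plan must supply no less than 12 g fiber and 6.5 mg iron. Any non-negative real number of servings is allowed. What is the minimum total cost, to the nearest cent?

spinach only: max(12/3, 6.5/3.0) = 4 servings → $4.20.
bell pepper only: max(12/2, 6.5/0.6) = 10.83 servings → $10.83.
avocado only: max(12/8, 6.5/0.4) = 16.25 servings → $34.12.
spinach + bell pepper with both tight: 1.381 servings and 3.929 servings → $5.38.
spinach + avocado with both tight: 2.07 servings and 0.7237 servings → $3.69.
bell pepper + avocado: the both-tight solution has a negative serving — not a feasible corner.
The minimum over all feasible corners is $3.69.

$3.69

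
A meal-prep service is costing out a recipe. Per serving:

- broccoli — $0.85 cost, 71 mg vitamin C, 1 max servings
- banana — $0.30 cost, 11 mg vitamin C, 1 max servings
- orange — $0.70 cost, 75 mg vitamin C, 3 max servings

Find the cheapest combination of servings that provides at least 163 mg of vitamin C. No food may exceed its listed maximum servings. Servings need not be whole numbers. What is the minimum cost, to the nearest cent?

$1.52

Cost per mg of vitamin C: orange $0.0093, broccoli $0.0120, banana $0.0273.
Take 2.173 servings of orange: +163.0 mg vitamin C for $1.52 (total $1.52, still need 0.0 mg).
Filling from the cheapest source first is optimal under one linear minimum: $1.52.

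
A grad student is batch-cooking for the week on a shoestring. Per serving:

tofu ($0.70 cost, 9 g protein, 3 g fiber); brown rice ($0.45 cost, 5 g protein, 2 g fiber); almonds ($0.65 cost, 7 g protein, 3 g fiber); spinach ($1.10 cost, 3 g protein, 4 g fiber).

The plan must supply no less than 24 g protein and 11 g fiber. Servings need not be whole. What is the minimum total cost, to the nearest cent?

Minimising a linear cost over {protein ≥ 24, fiber ≥ 11, servings ≥ 0} — the optimum is at a vertex, using one or two foods.
tofu only: max(24/9, 11/3) = 3.667 servings → $2.57.
brown rice only: max(24/5, 11/2) = 5.5 servings → $2.48.
almonds only: max(24/7, 11/3) = 3.667 servings → $2.38.
spinach only: max(24/3, 11/4) = 8 servings → $8.80.
tofu + brown rice: intersection lies outside the first quadrant.
tofu + almonds: the both-tight solution has a negative serving — not a feasible corner.
tofu + spinach with both tight: 2.333 servings and 1 serving → $2.73.
brown rice + almonds with both targets exact would need a negative amount; discard.
brown rice + spinach with both tight: 4.5 servings and 0.5 servings → $2.58.
almonds + spinach with both tight: 3.316 servings and 0.2632 servings → $2.44.
So the least-cost plan costs $2.38.

$2.38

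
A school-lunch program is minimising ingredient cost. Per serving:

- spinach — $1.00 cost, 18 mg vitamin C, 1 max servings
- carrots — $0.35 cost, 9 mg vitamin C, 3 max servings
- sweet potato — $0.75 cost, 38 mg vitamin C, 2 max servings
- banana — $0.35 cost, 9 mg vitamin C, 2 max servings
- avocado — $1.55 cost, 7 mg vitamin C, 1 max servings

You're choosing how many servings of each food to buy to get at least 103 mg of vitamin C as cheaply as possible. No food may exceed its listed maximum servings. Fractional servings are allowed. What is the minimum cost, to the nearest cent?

Cost per mg of vitamin C: sweet potato $0.0197, carrots $0.0389, banana $0.0389, spinach $0.0556, avocado $0.2214.
Take 2 servings of sweet potato: +76.0 mg vitamin C for $1.50 (total $1.50, still need 27.0 mg).
Take 3 servings of carrots: +27.0 mg vitamin C for $1.05 (total $2.55, still need 0.0 mg).
Greedy by cheapest-per-mg is optimal for a single linear constraint, so the minimum cost is $2.55.

$2.55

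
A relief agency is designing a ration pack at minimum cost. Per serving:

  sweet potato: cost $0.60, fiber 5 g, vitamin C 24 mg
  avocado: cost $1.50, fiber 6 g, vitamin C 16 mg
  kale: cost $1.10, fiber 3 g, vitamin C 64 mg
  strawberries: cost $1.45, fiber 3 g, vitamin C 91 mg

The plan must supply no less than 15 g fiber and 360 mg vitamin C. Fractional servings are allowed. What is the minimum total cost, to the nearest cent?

This is a tiny linear program; its minimum lies at a vertex of the feasible set. List the vertices and price them.
sweet potato only: max(15/5, 360/24) = 15 servings → $9.00.
avocado only: max(15/6, 360/16) = 22.5 servings → $33.75.
kale only: max(15/3, 360/64) = 5.625 servings → $6.19.
strawberries only: max(15/3, 360/91) = 5 servings → $7.25.
sweet potato + avocado: the both-tight solution has a negative serving — not a feasible corner.
sweet potato + kale: the both-tight solution has a negative serving — not a feasible corner.
sweet potato + strawberries with both tight: 0.7441 servings and 3.76 servings → $5.90.
avocado + kale with both targets exact would need a negative amount; discard.
avocado + strawberries with both tight: 0.5723 servings and 3.855 servings → $6.45.
kale + strawberries with both tight: 3.519 servings and 1.481 servings → $6.02.
So the least-cost plan costs $5.90.

$5.90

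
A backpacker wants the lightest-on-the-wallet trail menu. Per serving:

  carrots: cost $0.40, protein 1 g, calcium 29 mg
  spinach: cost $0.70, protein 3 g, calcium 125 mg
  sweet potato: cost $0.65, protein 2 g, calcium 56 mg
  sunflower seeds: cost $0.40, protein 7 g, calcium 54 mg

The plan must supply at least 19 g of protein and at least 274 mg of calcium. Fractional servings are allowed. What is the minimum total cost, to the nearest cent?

Compare the cost at each extreme point of the feasible region.
carrots only: max(19/1, 274/29) = 19 servings → $7.60.
spinach only: max(19/3, 274/125) = 6.333 servings → $4.43.
sweet potato only: max(19/2, 274/56) = 9.5 servings → $6.17.
sunflower seeds only: max(19/7, 274/54) = 5.074 servings → $2.03.
carrots + spinach with both targets exact would need a negative amount; discard.
carrots + sweet potato: intersection lies outside the first quadrant.
carrots + sunflower seeds with both tight: 5.987 servings and 1.859 servings → $3.14.
spinach + sweet potato: the both-tight solution has a negative serving — not a feasible corner.
spinach + sunflower seeds with both tight: 1.251 servings and 2.178 servings → $1.75.
sweet potato + sunflower seeds with both tight: 3.141 servings and 1.817 servings → $2.77.
Cheapest feasible corner: $1.75.

$1.75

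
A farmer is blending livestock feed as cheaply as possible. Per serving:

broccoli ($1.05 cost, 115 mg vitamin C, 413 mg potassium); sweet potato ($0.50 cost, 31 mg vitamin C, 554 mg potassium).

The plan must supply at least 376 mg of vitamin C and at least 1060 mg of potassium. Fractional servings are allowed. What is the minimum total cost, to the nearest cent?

$3.43

An LP optimum is at a vertex; with two nutrient constraints at most two foods are used. Check each candidate.
broccoli only: max(376/115, 1060/413) = 3.27 servings → $3.43.
sweet potato only: max(376/31, 1060/554) = 12.13 servings → $6.06.
broccoli + sweet potato: intersection lies outside the first quadrant.
Cheapest feasible corner: $3.43.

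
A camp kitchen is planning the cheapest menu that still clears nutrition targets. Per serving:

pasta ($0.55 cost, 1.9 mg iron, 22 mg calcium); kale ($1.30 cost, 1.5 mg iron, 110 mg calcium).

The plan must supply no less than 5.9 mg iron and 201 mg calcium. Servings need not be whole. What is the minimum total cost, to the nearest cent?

$2.95

Compare the cost at each extreme point of the feasible region.
pasta only: max(5.9/1.9, 201/22) = 9.136 servings → $5.03.
kale only: max(5.9/1.5, 201/110) = 3.933 servings → $5.11.
pasta + kale with both tight: 1.974 servings and 1.432 servings → $2.95.
Cheapest feasible corner: $2.95.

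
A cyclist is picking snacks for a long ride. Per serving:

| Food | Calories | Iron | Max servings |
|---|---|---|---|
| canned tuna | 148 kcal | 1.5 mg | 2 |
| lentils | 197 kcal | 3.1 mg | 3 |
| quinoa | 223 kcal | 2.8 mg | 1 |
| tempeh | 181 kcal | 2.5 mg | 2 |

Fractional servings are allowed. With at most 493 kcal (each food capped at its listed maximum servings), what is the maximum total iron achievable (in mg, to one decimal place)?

Iron per kcal: lentils 0.01574, tempeh 0.01381, quinoa 0.01256, canned tuna 0.01014.
Take 2.503 servings of lentils: uses 493 kcal, +7.8 mg iron (running total 7.8 mg).
Filling greedily by iron-per-kcal is optimal for one linear limit, giving 7.8 mg.

7.8 mg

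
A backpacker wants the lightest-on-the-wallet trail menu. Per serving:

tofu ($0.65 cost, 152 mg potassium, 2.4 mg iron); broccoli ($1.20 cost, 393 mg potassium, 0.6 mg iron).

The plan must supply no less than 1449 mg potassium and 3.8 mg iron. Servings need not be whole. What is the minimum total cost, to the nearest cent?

For a min-cost LP with two ≥-constraints, a basic feasible solution has at most two positive variables.
tofu only: max(1449/152, 3.8/2.4) = 9.533 servings → $6.20.
broccoli only: max(1449/393, 3.8/0.6) = 6.333 servings → $7.60.
tofu + broccoli with both tight: 0.7324 servings and 3.404 servings → $4.56.
Cheapest feasible corner: $4.56.

$4.56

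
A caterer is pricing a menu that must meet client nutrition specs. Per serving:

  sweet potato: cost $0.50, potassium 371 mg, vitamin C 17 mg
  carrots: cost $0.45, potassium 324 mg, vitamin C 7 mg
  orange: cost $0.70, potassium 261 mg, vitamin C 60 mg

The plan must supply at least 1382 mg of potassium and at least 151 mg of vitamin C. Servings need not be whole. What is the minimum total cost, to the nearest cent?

$2.50

Compare the cost at each extreme point of the feasible region.
sweet potato only: max(1382/371, 151/17) = 8.882 servings → $4.44.
carrots only: max(1382/324, 151/7) = 21.57 servings → $9.71.
orange only: max(1382/261, 151/60) = 5.295 servings → $3.71.
sweet potato + carrots with both targets exact would need a negative amount; discard.
sweet potato + orange with both tight: 2.441 servings and 1.825 servings → $2.50.
carrots + orange with both tight: 2.47 servings and 2.228 servings → $2.67.
Cheapest feasible corner: $2.50.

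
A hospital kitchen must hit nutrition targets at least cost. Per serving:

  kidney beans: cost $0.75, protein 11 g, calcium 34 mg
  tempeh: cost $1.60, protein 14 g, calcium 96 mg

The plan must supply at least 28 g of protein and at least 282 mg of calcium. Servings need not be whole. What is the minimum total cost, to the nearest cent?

For a min-cost LP with two ≥-constraints, a basic feasible solution has at most two positive variables.
kidney beans only: max(28/11, 282/34) = 8.294 servings → $6.22.
tempeh only: max(28/14, 282/96) = 2.938 servings → $4.70.
kidney beans + tempeh: the both-tight solution has a negative serving — not a feasible corner.
So the least-cost plan costs $4.70.

$4.70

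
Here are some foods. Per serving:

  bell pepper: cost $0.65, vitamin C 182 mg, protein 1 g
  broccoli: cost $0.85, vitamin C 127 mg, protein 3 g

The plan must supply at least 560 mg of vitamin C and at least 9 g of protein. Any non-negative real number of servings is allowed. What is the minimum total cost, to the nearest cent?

At the optimum either one food covers both requirements or two foods hit both targets exactly; no other combination can be cheaper.
bell pepper only: max(560/182, 9/1) = 9 servings → $5.85.
broccoli only: max(560/127, 9/3) = 4.409 servings → $3.75.
bell pepper + broccoli with both tight: 1.282 servings and 2.573 servings → $3.02.
So the least-cost plan costs $3.02.

$3.02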